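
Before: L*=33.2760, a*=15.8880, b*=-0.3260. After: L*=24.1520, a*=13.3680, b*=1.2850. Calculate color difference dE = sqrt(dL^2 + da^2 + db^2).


dL = -9.1240, da = -2.5200, db = 1.6110
dE = sqrt((-9.1240)^2 + (-2.5200)^2 + 1.6110^2) = 9.6017


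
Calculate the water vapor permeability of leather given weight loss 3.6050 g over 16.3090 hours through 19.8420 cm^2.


Formula: WVP = loss / (area * time)
Substituting: WVP = 3.6050 / (19.8420 * 16.3090)
Result: 0.0111402 g/(cm^2*hr)


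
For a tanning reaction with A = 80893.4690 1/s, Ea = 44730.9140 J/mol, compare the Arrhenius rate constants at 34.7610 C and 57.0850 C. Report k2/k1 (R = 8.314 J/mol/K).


T1 = 34.7610 + 273.15 = 307.9110 K; T2 = 57.0850 + 273.15 = 330.2350 K
k1 = A * exp(-Ea/(R*T1)) = 80893.4690 * exp(-44730.9140/(8.314*307.9110)) = 0.0020864 1/s
k2 = A * exp(-Ea/(R*T2)) = 80893.4690 * exp(-44730.9140/(8.314*330.2350)) = 0.00679804 1/s
k2/k1 = 0.00679804 / 0.0020864 = 3.2583


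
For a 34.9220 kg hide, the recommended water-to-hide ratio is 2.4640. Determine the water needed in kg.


Formula: Water = hide_weight * ratio
Substituting: Water = 34.9220 * 2.4640
Result: 86.0478 kg


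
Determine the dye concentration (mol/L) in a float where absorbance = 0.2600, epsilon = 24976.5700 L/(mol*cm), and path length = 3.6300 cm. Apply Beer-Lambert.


Formula: c = A / (epsilon * l)
Substituting: c = 0.2600 / (24976.5700 * 3.6300)
Result: 2.8677e-06 mol/L


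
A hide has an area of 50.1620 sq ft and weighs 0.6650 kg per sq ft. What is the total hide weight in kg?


Formula: Weight = area * weight_per_sqft
Substituting: Weight = 50.1620 * 0.6650
Result: 33.3577 kg


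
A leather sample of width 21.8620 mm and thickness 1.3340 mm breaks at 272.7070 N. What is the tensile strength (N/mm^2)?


Formula: TS = force / (width * thickness)
Substituting: TS = 272.7070 / (21.8620 * 1.3340)
Result: 9.3508 N/mm^2


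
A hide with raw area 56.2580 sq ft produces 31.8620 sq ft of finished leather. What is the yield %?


Formula: Yield = finished / raw * 100
Substituting: Yield = 31.8620 / 56.2580 * 100
Result: 56.6355 %


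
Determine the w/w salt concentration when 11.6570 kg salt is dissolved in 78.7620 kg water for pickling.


Formula: Conc = salt / (water + salt) * 100
Substituting: Conc = 11.6570 / (78.7620 + 11.6570) * 100
Result: 12.8922 %


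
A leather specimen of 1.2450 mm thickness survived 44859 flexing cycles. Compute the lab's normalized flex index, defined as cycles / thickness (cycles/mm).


Formula: Index = cycles / thickness
Substituting: Index = 44859 / 1.2450
Result: 36031.3253 cycles/mm


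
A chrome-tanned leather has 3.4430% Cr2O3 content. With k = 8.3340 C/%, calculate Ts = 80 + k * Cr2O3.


Formula: Ts = 80 + k * Cr2O3
Substituting: Ts = 80 + 8.3340 * 3.4430
Result: 108.6940 C


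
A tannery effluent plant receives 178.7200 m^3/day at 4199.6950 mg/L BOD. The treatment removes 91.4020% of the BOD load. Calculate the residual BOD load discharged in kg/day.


Load_in = volume * conc / 1000 = 178.7200 * 4199.6950 / 1000 = 750.5695 kg/day
Removed = Load_in * eff / 100 = 750.5695 * 91.4020 / 100 = 686.0355 kg/day
Load_out = Load_in - Removed = 750.5695 - 686.0355 = 64.5340 kg/day


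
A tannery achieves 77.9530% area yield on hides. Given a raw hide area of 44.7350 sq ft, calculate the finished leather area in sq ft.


Formula: finished = raw * yield / 100
Substituting: finished = 44.7350 * 77.9530 / 100
Result: 34.8723 sq ft


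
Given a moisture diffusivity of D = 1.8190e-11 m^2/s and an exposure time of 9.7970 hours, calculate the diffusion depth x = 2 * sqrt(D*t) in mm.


t = 9.7970 hr * 3600 = 35269.2000 s
D * t = 1.8190e-11 * 35269.2000 = 6.4155e-07
x = 2 * sqrt(D*t) = 2 * sqrt(6.4155e-07) = 0.00160193 m = 1.6019 mm


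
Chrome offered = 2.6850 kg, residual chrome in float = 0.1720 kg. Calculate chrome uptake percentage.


Formula: Uptake = (offered - residual) / offered * 100
Substituting: Uptake = (2.6850 - 0.1720) / 2.6850 * 100
Result: 93.5940 %


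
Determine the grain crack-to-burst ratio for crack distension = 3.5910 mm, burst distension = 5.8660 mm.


Formula: Ratio = crack / burst
Substituting: Ratio = 3.5910 / 5.8660
Result: 0.6122


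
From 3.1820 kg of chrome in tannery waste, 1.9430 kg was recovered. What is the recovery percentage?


Formula: Recovery = recovered / input * 100
Substituting: Recovery = 1.9430 / 3.1820 * 100
Result: 61.0622 %


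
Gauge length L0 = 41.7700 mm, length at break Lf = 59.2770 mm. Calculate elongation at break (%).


Formula: Elongation = (Lf - L0) / L0 * 100
Substituting: Elongation = (59.2770 - 41.7700) / 41.7700 * 100
Result: 41.9129 %


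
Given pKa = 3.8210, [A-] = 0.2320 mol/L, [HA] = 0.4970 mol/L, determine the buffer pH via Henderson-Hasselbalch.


ratio = [A-] / [HA] = 0.2320 / 0.4970 = 0.4668
log10(ratio) = -0.3309
pH = pKa + log10(ratio) = 3.8210 - 0.3309 = 3.4901


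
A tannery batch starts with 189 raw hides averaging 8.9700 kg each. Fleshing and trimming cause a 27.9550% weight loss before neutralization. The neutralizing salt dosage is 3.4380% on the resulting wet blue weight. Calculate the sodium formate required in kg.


Total_raw = N * avg_wt = 189 * 8.9700 = 1695.3300 kg
Substrate = Total_raw * (1 - loss/100) = 1695.3300 * (1 - 27.9550/100) = 1221.4005 kg
Neutralizer = Substrate * pct / 100 = 1221.4005 * 3.4380 / 100 = 41.9917 kg


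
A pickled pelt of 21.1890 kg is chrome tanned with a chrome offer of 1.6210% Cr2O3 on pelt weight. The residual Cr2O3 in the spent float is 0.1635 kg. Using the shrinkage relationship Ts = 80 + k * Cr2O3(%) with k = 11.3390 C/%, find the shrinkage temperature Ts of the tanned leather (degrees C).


Offered = pelt * offer_pct / 100 = 21.1890 * 1.6210 / 100 = 0.3435 kg
Uptake = offered - residual = 0.3435 - 0.1635 = 0.1800 kg
Cr2O3% on pelt = uptake / pelt * 100 = 0.1800 / 21.1890 * 100 = 0.8494 %
Ts = 80 + k * Cr2O3% = 80 + 11.3390 * 0.8494 = 89.6310 C


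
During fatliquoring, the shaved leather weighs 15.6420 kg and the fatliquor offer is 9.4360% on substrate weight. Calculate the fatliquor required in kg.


Formula: Fat = substrate * pct / 100
Substituting: Fat = 15.6420 * 9.4360 / 100
Result: 1.4760 kg


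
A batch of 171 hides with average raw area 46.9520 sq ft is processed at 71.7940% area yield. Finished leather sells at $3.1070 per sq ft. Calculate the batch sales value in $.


Raw_total = N * avg_area = 171 * 46.9520 = 8028.7920 sq ft
Finished = Raw_total * yield / 100 = 8028.7920 * 71.7940 / 100 = 5764.1909 sq ft
Value = Finished * price = 5764.1909 * 3.1070 = 17909.3412 $


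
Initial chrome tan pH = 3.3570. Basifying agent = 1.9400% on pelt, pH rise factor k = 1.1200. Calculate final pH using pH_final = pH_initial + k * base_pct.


Formula: pH_final = pH_initial + k * base_pct
Substituting: pH_final = 3.3570 + 1.1200 * 1.9400
Result: 5.5298


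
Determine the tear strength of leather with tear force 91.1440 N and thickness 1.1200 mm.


Formula: Tear strength = force / thickness
Substituting: Tear strength = 91.1440 / 1.1200
Result: 81.3786 N/mm


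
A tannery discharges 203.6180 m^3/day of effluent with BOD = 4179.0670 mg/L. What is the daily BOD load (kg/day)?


Formula: BOD_load = volume * conc / 1000
Substituting: BOD_load = 203.6180 * 4179.0670 / 1000
Result: 850.9333 kg/day


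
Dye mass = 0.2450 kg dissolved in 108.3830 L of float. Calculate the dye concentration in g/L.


Formula: Conc = dye_mass(kg) / volume(L) * 1000
Substituting: Conc = 0.2450 / 108.3830 * 1000
Result: 2.2605 g/L


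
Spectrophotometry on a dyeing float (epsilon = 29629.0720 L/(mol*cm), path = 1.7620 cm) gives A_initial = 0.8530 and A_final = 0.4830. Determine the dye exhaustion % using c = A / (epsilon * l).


c_initial = A_i / (epsilon * l) = 0.8530 / (29629.0720 * 1.7620) = 1.6339e-05 mol/L
c_final = A_f / (epsilon * l) = 0.4830 / (29629.0720 * 1.7620) = 9.2517e-06 mol/L
Exhaustion = (c_initial - c_final) / c_initial * 100 = (1.6339e-05 - 9.2517e-06) / 1.6339e-05 * 100 = 43.3763 %


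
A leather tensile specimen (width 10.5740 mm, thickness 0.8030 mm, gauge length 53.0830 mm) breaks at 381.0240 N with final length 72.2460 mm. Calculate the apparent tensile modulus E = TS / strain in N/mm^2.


TS = F / (w * t) = 381.0240 / (10.5740 * 0.8030) = 44.8743 N/mm^2
strain = (Lf - L0) / L0 = (72.2460 - 53.0830) / 53.0830 = 0.3610
E = TS / strain = 44.8743 / 0.3610 = 124.3052 N/mm^2


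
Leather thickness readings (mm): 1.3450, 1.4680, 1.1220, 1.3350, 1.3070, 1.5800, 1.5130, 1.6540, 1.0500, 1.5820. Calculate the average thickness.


Formula: Average = sum / n
Substituting: Average = 13.9560 / 10
Result: 1.3956 mm


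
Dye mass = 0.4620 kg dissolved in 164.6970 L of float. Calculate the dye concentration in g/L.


Formula: Conc = dye_mass(kg) / volume(L) * 1000
Substituting: Conc = 0.4620 / 164.6970 * 1000
Result: 2.8052 g/L


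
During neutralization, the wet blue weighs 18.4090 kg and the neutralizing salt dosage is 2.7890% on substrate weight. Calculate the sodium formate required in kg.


Formula: Neutralizer = substrate * pct / 100
Substituting: Neutralizer = 18.4090 * 2.7890 / 100
Result: 0.5134 kg


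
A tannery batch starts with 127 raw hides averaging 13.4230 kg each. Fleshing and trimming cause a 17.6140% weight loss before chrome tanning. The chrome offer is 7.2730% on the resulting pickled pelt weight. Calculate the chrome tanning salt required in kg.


Total_raw = N * avg_wt = 127 * 13.4230 = 1704.7210 kg
Substrate = Total_raw * (1 - loss/100) = 1704.7210 * (1 - 17.6140/100) = 1404.4514 kg
Chrome = Substrate * pct / 100 = 1404.4514 * 7.2730 / 100 = 102.1458 kg


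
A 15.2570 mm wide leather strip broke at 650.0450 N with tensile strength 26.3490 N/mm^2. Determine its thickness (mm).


Formula: t = F / (TS * w)
Substituting: t = 650.0450 / (26.3490 * 15.2570)
Result: 1.6170 mm


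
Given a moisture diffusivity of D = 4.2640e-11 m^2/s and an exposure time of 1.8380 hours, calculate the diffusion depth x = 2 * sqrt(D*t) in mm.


t = 1.8380 hr * 3600 = 6616.8000 s
D * t = 4.2640e-11 * 6616.8000 = 2.8214e-07
x = 2 * sqrt(D*t) = 2 * sqrt(2.8214e-07) = 0.00106234 m = 1.0623 mm


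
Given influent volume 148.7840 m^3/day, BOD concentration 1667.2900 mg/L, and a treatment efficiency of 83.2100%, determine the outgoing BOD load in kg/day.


Load_in = volume * conc / 1000 = 148.7840 * 1667.2900 / 1000 = 248.0661 kg/day
Removed = Load_in * eff / 100 = 248.0661 * 83.2100 / 100 = 206.4158 kg/day
Load_out = Load_in - Removed = 248.0661 - 206.4158 = 41.6503 kg/day


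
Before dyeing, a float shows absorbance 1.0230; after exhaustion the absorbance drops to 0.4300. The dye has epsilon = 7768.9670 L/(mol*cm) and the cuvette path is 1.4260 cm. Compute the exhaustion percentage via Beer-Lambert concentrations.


c_initial = A_i / (epsilon * l) = 1.0230 / (7768.9670 * 1.4260) = 9.2341e-05 mol/L
c_final = A_f / (epsilon * l) = 0.4300 / (7768.9670 * 1.4260) = 3.8814e-05 mol/L
Exhaustion = (c_initial - c_final) / c_initial * 100 = (9.2341e-05 - 3.8814e-05) / 9.2341e-05 * 100 = 57.9668 %


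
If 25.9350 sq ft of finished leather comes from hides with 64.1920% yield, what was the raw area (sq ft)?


Formula: raw = finished * 100 / yield
Substituting: raw = 25.9350 * 100 / 64.1920
Result: 40.4022 sq ft


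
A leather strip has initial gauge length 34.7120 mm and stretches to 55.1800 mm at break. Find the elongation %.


Formula: Elongation = (Lf - L0) / L0 * 100
Substituting: Elongation = (55.1800 - 34.7120) / 34.7120 * 100
Result: 58.9652 %


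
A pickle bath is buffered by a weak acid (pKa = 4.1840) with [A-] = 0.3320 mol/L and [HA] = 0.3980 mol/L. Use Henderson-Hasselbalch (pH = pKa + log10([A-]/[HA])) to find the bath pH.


ratio = [A-] / [HA] = 0.3320 / 0.3980 = 0.8342
log10(ratio) = -0.078745
pH = pKa + log10(ratio) = 4.1840 - 0.078745 = 4.1053


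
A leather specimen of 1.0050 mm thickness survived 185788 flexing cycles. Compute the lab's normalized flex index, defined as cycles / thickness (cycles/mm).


Formula: Index = cycles / thickness
Substituting: Index = 185788 / 1.0050
Result: 184863.6816 cycles/mm


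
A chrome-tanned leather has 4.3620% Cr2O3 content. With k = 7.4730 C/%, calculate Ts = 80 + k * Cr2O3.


Formula: Ts = 80 + k * Cr2O3
Substituting: Ts = 80 + 7.4730 * 4.3620
Result: 112.5972 C


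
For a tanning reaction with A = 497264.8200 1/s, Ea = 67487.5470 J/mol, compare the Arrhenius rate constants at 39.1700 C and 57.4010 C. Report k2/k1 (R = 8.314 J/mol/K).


T1 = 39.1700 + 273.15 = 312.3200 K; T2 = 57.4010 + 273.15 = 330.5510 K
k1 = A * exp(-Ea/(R*T1)) = 497264.8200 * exp(-67487.5470/(8.314*312.3200)) = 2.5649e-06 1/s
k2 = A * exp(-Ea/(R*T2)) = 497264.8200 * exp(-67487.5470/(8.314*330.5510)) = 1.0755e-05 1/s
k2/k1 = 1.0755e-05 / 2.5649e-06 = 4.1932


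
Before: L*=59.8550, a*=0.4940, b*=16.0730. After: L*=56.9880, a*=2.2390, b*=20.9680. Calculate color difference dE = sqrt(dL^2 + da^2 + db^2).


dL = -2.8670, da = 1.7450, db = 4.8950
dE = sqrt((-2.8670)^2 + 1.7450^2 + 4.8950^2) = 5.9351


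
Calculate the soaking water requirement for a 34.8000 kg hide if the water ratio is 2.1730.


Formula: Water = hide_weight * ratio
Substituting: Water = 34.8000 * 2.1730
Result: 75.6204 kg


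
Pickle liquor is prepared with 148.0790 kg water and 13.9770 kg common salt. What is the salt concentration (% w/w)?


Formula: Conc = salt / (water + salt) * 100
Substituting: Conc = 13.9770 / (148.0790 + 13.9770) * 100
Result: 8.6248 %


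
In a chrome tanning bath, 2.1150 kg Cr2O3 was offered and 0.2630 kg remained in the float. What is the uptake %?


Formula: Uptake = (offered - residual) / offered * 100
Substituting: Uptake = (2.1150 - 0.2630) / 2.1150 * 100
Result: 87.5650 %


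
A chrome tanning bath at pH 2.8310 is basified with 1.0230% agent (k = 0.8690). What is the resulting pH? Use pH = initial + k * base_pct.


Formula: pH_final = pH_initial + k * base_pct
Substituting: pH_final = 2.8310 + 0.8690 * 1.0230
Result: 3.7200


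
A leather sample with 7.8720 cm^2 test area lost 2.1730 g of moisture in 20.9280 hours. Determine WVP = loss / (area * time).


Formula: WVP = loss / (area * time)
Substituting: WVP = 2.1730 / (7.8720 * 20.9280)
Result: 0.0131901 g/(cm^2*hr)


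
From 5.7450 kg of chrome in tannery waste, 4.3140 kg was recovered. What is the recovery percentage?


Formula: Recovery = recovered / input * 100
Substituting: Recovery = 4.3140 / 5.7450 * 100
Result: 75.0914 %


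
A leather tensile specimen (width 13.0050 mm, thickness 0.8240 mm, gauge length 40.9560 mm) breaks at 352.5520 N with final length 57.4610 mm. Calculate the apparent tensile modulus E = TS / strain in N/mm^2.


TS = F / (w * t) = 352.5520 / (13.0050 * 0.8240) = 32.8992 N/mm^2
strain = (Lf - L0) / L0 = (57.4610 - 40.9560) / 40.9560 = 0.4030
E = TS / strain = 32.8992 / 0.4030 = 81.6371 N/mm^2


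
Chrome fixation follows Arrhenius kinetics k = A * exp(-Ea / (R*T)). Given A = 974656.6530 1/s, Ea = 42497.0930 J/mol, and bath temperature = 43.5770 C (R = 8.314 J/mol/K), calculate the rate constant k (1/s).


T_K = T_C + 273.15 = 43.5770 + 273.15 = 316.7270 K
exponent = -Ea / (R * T_K) = -42497.0930 / (8.314 * 316.7270) = -16.1385
k = A * exp(exponent) = 974656.6530 * exp(-16.1385) = 0.0954937 1/s


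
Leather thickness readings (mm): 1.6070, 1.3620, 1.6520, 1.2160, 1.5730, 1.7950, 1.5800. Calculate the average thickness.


Formula: Average = sum / n
Substituting: Average = 10.7850 / 7
Result: 1.5407 mm


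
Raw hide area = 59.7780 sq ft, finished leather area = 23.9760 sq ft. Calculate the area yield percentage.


Formula: Yield = finished / raw * 100
Substituting: Yield = 23.9760 / 59.7780 * 100
Result: 40.1084 %


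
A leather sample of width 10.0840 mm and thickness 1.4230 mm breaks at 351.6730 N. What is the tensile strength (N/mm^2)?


Formula: TS = force / (width * thickness)
Substituting: TS = 351.6730 / (10.0840 * 1.4230)
Result: 24.5076 N/mm^2


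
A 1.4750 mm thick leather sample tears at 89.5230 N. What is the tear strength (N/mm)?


Formula: Tear strength = force / thickness
Substituting: Tear strength = 89.5230 / 1.4750
Result: 60.6936 N/mm


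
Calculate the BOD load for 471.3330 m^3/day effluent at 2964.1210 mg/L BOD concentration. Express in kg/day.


Formula: BOD_load = volume * conc / 1000
Substituting: BOD_load = 471.3330 * 2964.1210 / 1000
Result: 1397.0880 kg/day


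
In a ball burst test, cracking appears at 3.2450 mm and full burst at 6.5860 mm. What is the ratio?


Formula: Ratio = crack / burst
Substituting: Ratio = 3.2450 / 6.5860
Result: 0.4927


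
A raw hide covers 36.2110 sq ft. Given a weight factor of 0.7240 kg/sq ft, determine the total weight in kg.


Formula: Weight = area * weight_per_sqft
Substituting: Weight = 36.2110 * 0.7240
Result: 26.2168 kg


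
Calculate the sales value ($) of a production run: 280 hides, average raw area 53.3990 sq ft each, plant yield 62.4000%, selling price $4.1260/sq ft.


Raw_total = N * avg_area = 280 * 53.3990 = 14951.7200 sq ft
Finished = Raw_total * yield / 100 = 14951.7200 * 62.4000 / 100 = 9329.8733 sq ft
Value = Finished * price = 9329.8733 * 4.1260 = 38495.0572 $


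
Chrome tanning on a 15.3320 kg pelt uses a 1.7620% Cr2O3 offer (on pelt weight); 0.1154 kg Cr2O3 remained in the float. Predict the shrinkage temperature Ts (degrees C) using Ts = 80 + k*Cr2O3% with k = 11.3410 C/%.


Offered = pelt * offer_pct / 100 = 15.3320 * 1.7620 / 100 = 0.2701 kg
Uptake = offered - residual = 0.2701 - 0.1154 = 0.1547 kg
Cr2O3% on pelt = uptake / pelt * 100 = 0.1547 / 15.3320 * 100 = 1.0093 %
Ts = 80 + k * Cr2O3% = 80 + 11.3410 * 1.0093 = 91.4468 C


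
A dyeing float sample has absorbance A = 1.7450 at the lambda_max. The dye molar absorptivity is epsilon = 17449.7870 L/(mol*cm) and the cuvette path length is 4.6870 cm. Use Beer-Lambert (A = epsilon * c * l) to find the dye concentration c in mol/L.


Formula: c = A / (epsilon * l)
Substituting: c = 1.7450 / (17449.7870 * 4.6870)
Result: 2.1336e-05 mol/L


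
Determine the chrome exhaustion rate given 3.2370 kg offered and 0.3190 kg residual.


Formula: Uptake = (offered - residual) / offered * 100
Substituting: Uptake = (3.2370 - 0.3190) / 3.2370 * 100
Result: 90.1452 %


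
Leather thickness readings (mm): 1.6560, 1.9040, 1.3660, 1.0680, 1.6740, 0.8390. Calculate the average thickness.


Formula: Average = sum / n
Substituting: Average = 8.5070 / 6
Result: 1.4178 mm


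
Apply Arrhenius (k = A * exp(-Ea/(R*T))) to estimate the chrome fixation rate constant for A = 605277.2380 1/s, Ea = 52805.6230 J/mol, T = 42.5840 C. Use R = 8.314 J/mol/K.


T_K = T_C + 273.15 = 42.5840 + 273.15 = 315.7340 K
exponent = -Ea / (R * T_K) = -52805.6230 / (8.314 * 315.7340) = -20.1163
k = A * exp(exponent) = 605277.2380 * exp(-20.1163) = 0.00111056 1/s


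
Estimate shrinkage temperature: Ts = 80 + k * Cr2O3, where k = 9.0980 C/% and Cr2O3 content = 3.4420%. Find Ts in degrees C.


Formula: Ts = 80 + k * Cr2O3
Substituting: Ts = 80 + 9.0980 * 3.4420
Result: 111.3153 C


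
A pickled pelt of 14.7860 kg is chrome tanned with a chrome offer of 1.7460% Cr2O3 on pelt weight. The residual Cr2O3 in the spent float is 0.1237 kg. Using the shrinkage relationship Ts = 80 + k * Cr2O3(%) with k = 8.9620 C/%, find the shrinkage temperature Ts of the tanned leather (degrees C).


Offered = pelt * offer_pct / 100 = 14.7860 * 1.7460 / 100 = 0.2582 kg
Uptake = offered - residual = 0.2582 - 0.1237 = 0.1345 kg
Cr2O3% on pelt = uptake / pelt * 100 = 0.1345 / 14.7860 * 100 = 0.9094 %
Ts = 80 + k * Cr2O3% = 80 + 8.9620 * 0.9094 = 88.1500 C


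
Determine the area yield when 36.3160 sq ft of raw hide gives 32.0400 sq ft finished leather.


Formula: Yield = finished / raw * 100
Substituting: Yield = 32.0400 / 36.3160 * 100
Result: 88.2256 %


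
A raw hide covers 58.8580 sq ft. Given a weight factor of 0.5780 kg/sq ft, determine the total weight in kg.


Formula: Weight = area * weight_per_sqft
Substituting: Weight = 58.8580 * 0.5780
Result: 34.0199 kg


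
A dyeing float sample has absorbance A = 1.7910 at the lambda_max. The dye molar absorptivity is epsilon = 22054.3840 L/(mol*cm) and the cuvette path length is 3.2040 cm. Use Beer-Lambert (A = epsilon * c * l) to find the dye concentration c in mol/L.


Formula: c = A / (epsilon * l)
Substituting: c = 1.7910 / (22054.3840 * 3.2040)
Result: 2.5346e-05 mol/L


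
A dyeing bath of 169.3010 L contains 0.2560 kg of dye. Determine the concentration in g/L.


Formula: Conc = dye_mass(kg) / volume(L) * 1000
Substituting: Conc = 0.2560 / 169.3010 * 1000
Result: 1.5121 g/L


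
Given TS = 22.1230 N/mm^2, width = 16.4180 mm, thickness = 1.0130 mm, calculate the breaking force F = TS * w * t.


Formula: F = TS * w * t
Substituting: F = 22.1230 * 16.4180 * 1.0130
Result: 367.9372 N


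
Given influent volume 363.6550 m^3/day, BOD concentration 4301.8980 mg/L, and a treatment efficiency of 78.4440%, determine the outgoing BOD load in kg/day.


Load_in = volume * conc / 1000 = 363.6550 * 4301.8980 / 1000 = 1564.4067 kg/day
Removed = Load_in * eff / 100 = 1564.4067 * 78.4440 / 100 = 1227.1832 kg/day
Load_out = Load_in - Removed = 1564.4067 - 1227.1832 = 337.2235 kg/day


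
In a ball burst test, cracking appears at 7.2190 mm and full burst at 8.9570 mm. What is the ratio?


Formula: Ratio = crack / burst
Substituting: Ratio = 7.2190 / 8.9570
Result: 0.8060


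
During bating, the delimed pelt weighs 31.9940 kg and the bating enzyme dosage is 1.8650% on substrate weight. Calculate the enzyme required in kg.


Formula: Enzyme = substrate * pct / 100
Substituting: Enzyme = 31.9940 * 1.8650 / 100
Result: 0.5967 kg


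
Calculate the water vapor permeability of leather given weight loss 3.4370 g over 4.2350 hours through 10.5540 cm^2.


Formula: WVP = loss / (area * time)
Substituting: WVP = 3.4370 / (10.5540 * 4.2350)
Result: 0.0768969 g/(cm^2*hr)


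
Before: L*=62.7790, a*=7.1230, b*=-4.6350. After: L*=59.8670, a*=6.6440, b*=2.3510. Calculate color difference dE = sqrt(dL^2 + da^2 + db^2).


dL = -2.9120, da = -0.4790, db = 6.9860
dE = sqrt((-2.9120)^2 + (-0.4790)^2 + 6.9860^2) = 7.5838


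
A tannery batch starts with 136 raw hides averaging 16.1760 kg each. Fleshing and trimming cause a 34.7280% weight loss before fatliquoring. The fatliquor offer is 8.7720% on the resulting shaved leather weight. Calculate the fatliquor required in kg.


Total_raw = N * avg_wt = 136 * 16.1760 = 2199.9360 kg
Substrate = Total_raw * (1 - loss/100) = 2199.9360 * (1 - 34.7280/100) = 1435.9422 kg
Fat = Substrate * pct / 100 = 1435.9422 * 8.7720 / 100 = 125.9609 kg


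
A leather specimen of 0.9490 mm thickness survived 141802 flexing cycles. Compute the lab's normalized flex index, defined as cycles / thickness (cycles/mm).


Formula: Index = cycles / thickness
Substituting: Index = 141802 / 0.9490
Result: 149422.5501 cycles/mm


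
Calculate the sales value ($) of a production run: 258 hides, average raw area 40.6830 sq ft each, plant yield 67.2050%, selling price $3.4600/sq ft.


Raw_total = N * avg_area = 258 * 40.6830 = 10496.2140 sq ft
Finished = Raw_total * yield / 100 = 10496.2140 * 67.2050 / 100 = 7053.9806 sq ft
Value = Finished * price = 7053.9806 * 3.4600 = 24406.7729 $


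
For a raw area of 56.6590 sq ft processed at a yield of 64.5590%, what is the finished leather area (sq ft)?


Formula: finished = raw * yield / 100
Substituting: finished = 56.6590 * 64.5590 / 100
Result: 36.5785 sq ft


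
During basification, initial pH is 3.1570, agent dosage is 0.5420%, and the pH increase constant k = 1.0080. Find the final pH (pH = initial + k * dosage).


Formula: pH_final = pH_initial + k * base_pct
Substituting: pH_final = 3.1570 + 1.0080 * 0.5420
Result: 3.7033


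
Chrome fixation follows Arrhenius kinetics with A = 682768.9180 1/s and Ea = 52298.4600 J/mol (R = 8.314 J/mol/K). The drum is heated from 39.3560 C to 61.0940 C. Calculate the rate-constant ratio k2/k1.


T1 = 39.3560 + 273.15 = 312.5060 K; T2 = 61.0940 + 273.15 = 334.2440 K
k1 = A * exp(-Ea/(R*T1)) = 682768.9180 * exp(-52298.4600/(8.314*312.5060)) = 0.00123707 1/s
k2 = A * exp(-Ea/(R*T2)) = 682768.9180 * exp(-52298.4600/(8.314*334.2440)) = 0.00458072 1/s
k2/k1 = 0.00458072 / 0.00123707 = 3.7029


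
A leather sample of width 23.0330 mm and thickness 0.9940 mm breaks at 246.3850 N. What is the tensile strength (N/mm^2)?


Formula: TS = force / (width * thickness)
Substituting: TS = 246.3850 / (23.0330 * 0.9940)
Result: 10.7616 N/mm^2


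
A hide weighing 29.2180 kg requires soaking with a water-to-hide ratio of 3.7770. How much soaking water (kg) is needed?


Formula: Water = hide_weight * ratio
Substituting: Water = 29.2180 * 3.7770
Result: 110.3564 kg


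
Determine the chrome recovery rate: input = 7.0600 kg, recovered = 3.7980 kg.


Formula: Recovery = recovered / input * 100
Substituting: Recovery = 3.7980 / 7.0600 * 100
Result: 53.7960 %


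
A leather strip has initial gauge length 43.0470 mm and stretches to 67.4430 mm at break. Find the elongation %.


Formula: Elongation = (Lf - L0) / L0 * 100
Substituting: Elongation = (67.4430 - 43.0470) / 43.0470 * 100
Result: 56.6729 %


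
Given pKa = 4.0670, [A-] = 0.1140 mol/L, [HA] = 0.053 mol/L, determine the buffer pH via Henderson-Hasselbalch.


ratio = [A-] / [HA] = 0.1140 / 0.053 = 2.1509
log10(ratio) = 0.3326
pH = pKa + log10(ratio) = 4.0670 + 0.3326 = 4.3996


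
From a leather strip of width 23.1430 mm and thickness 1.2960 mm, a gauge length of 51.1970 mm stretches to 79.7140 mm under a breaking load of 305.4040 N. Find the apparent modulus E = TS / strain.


TS = F / (w * t) = 305.4040 / (23.1430 * 1.2960) = 10.1824 N/mm^2
strain = (Lf - L0) / L0 = (79.7140 - 51.1970) / 51.1970 = 0.5570
E = TS / strain = 10.1824 / 0.5570 = 18.2806 N/mm^2


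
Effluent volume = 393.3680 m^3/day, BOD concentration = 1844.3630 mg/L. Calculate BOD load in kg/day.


Formula: BOD_load = volume * conc / 1000
Substituting: BOD_load = 393.3680 * 1844.3630 / 1000
Result: 725.5134 kg/day


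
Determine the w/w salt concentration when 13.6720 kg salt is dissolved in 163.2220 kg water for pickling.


Formula: Conc = salt / (water + salt) * 100
Substituting: Conc = 13.6720 / (163.2220 + 13.6720) * 100
Result: 7.7289 %


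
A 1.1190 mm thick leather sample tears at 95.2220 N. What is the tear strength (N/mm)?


Formula: Tear strength = force / thickness
Substituting: Tear strength = 95.2220 / 1.1190
Result: 85.0956 N/mm


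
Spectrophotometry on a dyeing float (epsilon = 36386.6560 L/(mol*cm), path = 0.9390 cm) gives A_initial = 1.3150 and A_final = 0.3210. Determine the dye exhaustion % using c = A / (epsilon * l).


c_initial = A_i / (epsilon * l) = 1.3150 / (36386.6560 * 0.9390) = 3.8487e-05 mol/L
c_final = A_f / (epsilon * l) = 0.3210 / (36386.6560 * 0.9390) = 9.3950e-06 mol/L
Exhaustion = (c_initial - c_final) / c_initial * 100 = (3.8487e-05 - 9.3950e-06) / 3.8487e-05 * 100 = 75.5894 %


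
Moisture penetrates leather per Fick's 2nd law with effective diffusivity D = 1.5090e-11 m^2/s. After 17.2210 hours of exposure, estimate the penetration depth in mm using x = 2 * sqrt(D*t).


t = 17.2210 hr * 3600 = 61995.6000 s
D * t = 1.5090e-11 * 61995.6000 = 9.3551e-07
x = 2 * sqrt(D*t) = 2 * sqrt(9.3551e-07) = 0.00193444 m = 1.9344 mm


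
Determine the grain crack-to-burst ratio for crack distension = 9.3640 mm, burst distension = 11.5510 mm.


Formula: Ratio = crack / burst
Substituting: Ratio = 9.3640 / 11.5510
Result: 0.8107


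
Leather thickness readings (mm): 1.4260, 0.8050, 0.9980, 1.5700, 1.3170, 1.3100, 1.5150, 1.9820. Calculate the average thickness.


Formula: Average = sum / n
Substituting: Average = 10.9230 / 8
Result: 1.3654 mm


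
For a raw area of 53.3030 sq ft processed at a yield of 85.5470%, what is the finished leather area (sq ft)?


Formula: finished = raw * yield / 100
Substituting: finished = 53.3030 * 85.5470 / 100
Result: 45.5991 sq ft


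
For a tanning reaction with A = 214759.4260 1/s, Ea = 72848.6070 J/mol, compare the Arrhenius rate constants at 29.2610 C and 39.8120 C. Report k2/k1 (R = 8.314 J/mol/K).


T1 = 29.2610 + 273.15 = 302.4110 K; T2 = 39.8120 + 273.15 = 312.9620 K
k1 = A * exp(-Ea/(R*T1)) = 214759.4260 * exp(-72848.6070/(8.314*302.4110)) = 5.6047e-08 1/s
k2 = A * exp(-Ea/(R*T2)) = 214759.4260 * exp(-72848.6070/(8.314*312.9620)) = 1.4886e-07 1/s
k2/k1 = 1.4886e-07 / 5.6047e-08 = 2.6560


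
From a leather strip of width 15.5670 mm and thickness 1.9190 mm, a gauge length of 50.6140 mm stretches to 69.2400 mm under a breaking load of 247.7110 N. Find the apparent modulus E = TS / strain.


TS = F / (w * t) = 247.7110 / (15.5670 * 1.9190) = 8.2921 N/mm^2
strain = (Lf - L0) / L0 = (69.2400 - 50.6140) / 50.6140 = 0.3680
E = TS / strain = 8.2921 / 0.3680 = 22.5329 N/mm^2


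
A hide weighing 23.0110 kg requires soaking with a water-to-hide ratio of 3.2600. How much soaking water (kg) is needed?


Formula: Water = hide_weight * ratio
Substituting: Water = 23.0110 * 3.2600
Result: 75.0159 kg


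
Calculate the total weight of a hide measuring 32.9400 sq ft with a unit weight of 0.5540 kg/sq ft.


Formula: Weight = area * weight_per_sqft
Substituting: Weight = 32.9400 * 0.5540
Result: 18.2488 kg


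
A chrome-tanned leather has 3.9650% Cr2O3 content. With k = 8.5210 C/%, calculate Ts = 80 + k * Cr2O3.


Formula: Ts = 80 + k * Cr2O3
Substituting: Ts = 80 + 8.5210 * 3.9650
Result: 113.7858 C


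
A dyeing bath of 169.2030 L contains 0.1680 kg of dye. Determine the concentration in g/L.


Formula: Conc = dye_mass(kg) / volume(L) * 1000
Substituting: Conc = 0.1680 / 169.2030 * 1000
Result: 0.9929 g/L


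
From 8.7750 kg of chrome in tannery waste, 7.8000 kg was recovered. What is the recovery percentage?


Formula: Recovery = recovered / input * 100
Substituting: Recovery = 7.8000 / 8.7750 * 100
Result: 88.8889 %


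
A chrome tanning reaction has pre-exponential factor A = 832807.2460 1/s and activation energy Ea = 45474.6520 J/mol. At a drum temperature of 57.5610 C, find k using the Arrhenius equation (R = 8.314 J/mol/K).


T_K = T_C + 273.15 = 57.5610 + 273.15 = 330.7110 K
exponent = -Ea / (R * T_K) = -45474.6520 / (8.314 * 330.7110) = -16.5391
k = A * exp(exponent) = 832807.2460 * exp(-16.5391) = 0.0546668 1/s


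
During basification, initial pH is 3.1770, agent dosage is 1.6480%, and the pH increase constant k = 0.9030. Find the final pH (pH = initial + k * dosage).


Formula: pH_final = pH_initial + k * base_pct
Substituting: pH_final = 3.1770 + 0.9030 * 1.6480
Result: 4.6651


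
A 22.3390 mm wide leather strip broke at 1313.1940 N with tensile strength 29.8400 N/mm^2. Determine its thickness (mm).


Formula: t = F / (TS * w)
Substituting: t = 1313.1940 / (29.8400 * 22.3390)
Result: 1.9700 mm


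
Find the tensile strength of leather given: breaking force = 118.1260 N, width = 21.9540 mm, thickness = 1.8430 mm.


Formula: TS = force / (width * thickness)
Substituting: TS = 118.1260 / (21.9540 * 1.8430)
Result: 2.9195 N/mm^2


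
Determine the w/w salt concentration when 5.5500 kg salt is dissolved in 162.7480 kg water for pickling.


Formula: Conc = salt / (water + salt) * 100
Substituting: Conc = 5.5500 / (162.7480 + 5.5500) * 100
Result: 3.2977 %


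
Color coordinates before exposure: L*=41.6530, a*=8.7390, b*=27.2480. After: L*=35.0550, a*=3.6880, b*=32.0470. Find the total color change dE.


dL = -6.5980, da = -5.0510, db = 4.7990
dE = sqrt((-6.5980)^2 + (-5.0510)^2 + 4.7990^2) = 9.5957


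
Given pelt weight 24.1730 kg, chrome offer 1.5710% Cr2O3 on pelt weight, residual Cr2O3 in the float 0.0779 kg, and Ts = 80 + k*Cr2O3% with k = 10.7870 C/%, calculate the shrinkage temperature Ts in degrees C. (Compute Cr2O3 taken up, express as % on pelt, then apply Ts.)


Offered = pelt * offer_pct / 100 = 24.1730 * 1.5710 / 100 = 0.3798 kg
Uptake = offered - residual = 0.3798 - 0.0779 = 0.3019 kg
Cr2O3% on pelt = uptake / pelt * 100 = 0.3019 / 24.1730 * 100 = 1.2487 %
Ts = 80 + k * Cr2O3% = 80 + 10.7870 * 1.2487 = 93.4702 C


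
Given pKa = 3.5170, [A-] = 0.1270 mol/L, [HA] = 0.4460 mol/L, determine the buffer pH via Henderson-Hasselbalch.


ratio = [A-] / [HA] = 0.1270 / 0.4460 = 0.2848
log10(ratio) = -0.5455
pH = pKa + log10(ratio) = 3.5170 - 0.5455 = 2.9715


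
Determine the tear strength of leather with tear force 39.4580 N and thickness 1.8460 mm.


Formula: Tear strength = force / thickness
Substituting: Tear strength = 39.4580 / 1.8460
Result: 21.3749 N/mm


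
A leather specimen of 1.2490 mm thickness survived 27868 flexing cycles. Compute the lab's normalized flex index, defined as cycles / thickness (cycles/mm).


Formula: Index = cycles / thickness
Substituting: Index = 27868 / 1.2490
Result: 22312.2498 cycles/mm


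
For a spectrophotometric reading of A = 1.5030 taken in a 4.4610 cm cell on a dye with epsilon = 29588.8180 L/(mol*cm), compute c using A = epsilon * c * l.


Formula: c = A / (epsilon * l)
Substituting: c = 1.5030 / (29588.8180 * 4.4610)
Result: 1.1387e-05 mol/L


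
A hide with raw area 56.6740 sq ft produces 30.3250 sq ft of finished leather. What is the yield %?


Formula: Yield = finished / raw * 100
Substituting: Yield = 30.3250 / 56.6740 * 100
Result: 53.5078 %


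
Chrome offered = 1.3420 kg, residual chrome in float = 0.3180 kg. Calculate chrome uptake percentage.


Formula: Uptake = (offered - residual) / offered * 100
Substituting: Uptake = (1.3420 - 0.3180) / 1.3420 * 100
Result: 76.3040 %


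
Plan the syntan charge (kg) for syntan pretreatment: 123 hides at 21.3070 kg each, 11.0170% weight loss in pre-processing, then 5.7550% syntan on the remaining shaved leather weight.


Total_raw = N * avg_wt = 123 * 21.3070 = 2620.7610 kg
Substrate = Total_raw * (1 - loss/100) = 2620.7610 * (1 - 11.0170/100) = 2332.0318 kg
Syntan = Substrate * pct / 100 = 2332.0318 * 5.7550 / 100 = 134.2084 kg


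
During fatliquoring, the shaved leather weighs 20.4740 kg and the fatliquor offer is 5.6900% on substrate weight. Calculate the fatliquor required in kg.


Formula: Fat = substrate * pct / 100
Substituting: Fat = 20.4740 * 5.6900 / 100
Result: 1.1650 kg


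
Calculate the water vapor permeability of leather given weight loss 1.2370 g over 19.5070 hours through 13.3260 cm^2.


Formula: WVP = loss / (area * time)
Substituting: WVP = 1.2370 / (13.3260 * 19.5070)
Result: 0.0047586 g/(cm^2*hr)


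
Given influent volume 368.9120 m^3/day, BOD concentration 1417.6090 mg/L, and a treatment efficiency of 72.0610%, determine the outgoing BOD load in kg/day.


Load_in = volume * conc / 1000 = 368.9120 * 1417.6090 / 1000 = 522.9730 kg/day
Removed = Load_in * eff / 100 = 522.9730 * 72.0610 / 100 = 376.8596 kg/day
Load_out = Load_in - Removed = 522.9730 - 376.8596 = 146.1134 kg/day


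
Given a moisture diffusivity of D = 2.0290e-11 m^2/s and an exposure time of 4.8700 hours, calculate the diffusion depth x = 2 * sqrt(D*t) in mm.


t = 4.8700 hr * 3600 = 17532.0000 s
D * t = 2.0290e-11 * 17532.0000 = 3.5572e-07
x = 2 * sqrt(D*t) = 2 * sqrt(3.5572e-07) = 0.00119285 m = 1.1929 mm


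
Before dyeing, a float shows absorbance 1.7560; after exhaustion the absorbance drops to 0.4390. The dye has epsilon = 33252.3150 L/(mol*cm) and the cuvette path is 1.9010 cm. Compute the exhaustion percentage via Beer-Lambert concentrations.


c_initial = A_i / (epsilon * l) = 1.7560 / (33252.3150 * 1.9010) = 2.7779e-05 mol/L
c_final = A_f / (epsilon * l) = 0.4390 / (33252.3150 * 1.9010) = 6.9448e-06 mol/L
Exhaustion = (c_initial - c_final) / c_initial * 100 = (2.7779e-05 - 6.9448e-06) / 2.7779e-05 * 100 = 75.0000 %


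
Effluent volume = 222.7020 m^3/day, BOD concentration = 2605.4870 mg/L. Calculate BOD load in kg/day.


Formula: BOD_load = volume * conc / 1000
Substituting: BOD_load = 222.7020 * 2605.4870 / 1000
Result: 580.2472 kg/day


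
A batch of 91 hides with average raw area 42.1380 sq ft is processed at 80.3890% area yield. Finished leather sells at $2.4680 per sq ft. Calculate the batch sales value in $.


Raw_total = N * avg_area = 91 * 42.1380 = 3834.5580 sq ft
Finished = Raw_total * yield / 100 = 3834.5580 * 80.3890 / 100 = 3082.5628 sq ft
Value = Finished * price = 3082.5628 * 2.4680 = 7607.7651 $


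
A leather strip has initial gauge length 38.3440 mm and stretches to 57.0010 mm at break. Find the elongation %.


Formula: Elongation = (Lf - L0) / L0 * 100
Substituting: Elongation = (57.0010 - 38.3440) / 38.3440 * 100
Result: 48.6569 %


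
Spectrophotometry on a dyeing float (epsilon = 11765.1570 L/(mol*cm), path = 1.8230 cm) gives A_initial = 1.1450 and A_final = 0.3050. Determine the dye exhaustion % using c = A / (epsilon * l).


c_initial = A_i / (epsilon * l) = 1.1450 / (11765.1570 * 1.8230) = 5.3385e-05 mol/L
c_final = A_f / (epsilon * l) = 0.3050 / (11765.1570 * 1.8230) = 1.4221e-05 mol/L
Exhaustion = (c_initial - c_final) / c_initial * 100 = (5.3385e-05 - 1.4221e-05) / 5.3385e-05 * 100 = 73.3624 %


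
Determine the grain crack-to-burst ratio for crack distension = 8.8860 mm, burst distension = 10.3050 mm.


Formula: Ratio = crack / burst
Substituting: Ratio = 8.8860 / 10.3050
Result: 0.8623


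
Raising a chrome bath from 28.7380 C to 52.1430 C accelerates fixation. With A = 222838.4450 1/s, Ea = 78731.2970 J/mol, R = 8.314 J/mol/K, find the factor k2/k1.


T1 = 28.7380 + 273.15 = 301.8880 K; T2 = 52.1430 + 273.15 = 325.2930 K
k1 = A * exp(-Ea/(R*T1)) = 222838.4450 * exp(-78731.2970/(8.314*301.8880)) = 5.3075e-09 1/s
k2 = A * exp(-Ea/(R*T2)) = 222838.4450 * exp(-78731.2970/(8.314*325.2930)) = 5.0709e-08 1/s
k2/k1 = 5.0709e-08 / 5.3075e-09 = 9.5541


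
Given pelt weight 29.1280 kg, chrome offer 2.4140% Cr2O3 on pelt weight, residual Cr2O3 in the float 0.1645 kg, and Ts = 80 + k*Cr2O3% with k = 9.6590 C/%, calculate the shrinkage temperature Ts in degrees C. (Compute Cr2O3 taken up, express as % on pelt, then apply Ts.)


Offered = pelt * offer_pct / 100 = 29.1280 * 2.4140 / 100 = 0.7031 kg
Uptake = offered - residual = 0.7031 - 0.1645 = 0.5386 kg
Cr2O3% on pelt = uptake / pelt * 100 = 0.5386 / 29.1280 * 100 = 1.8493 %
Ts = 80 + k * Cr2O3% = 80 + 9.6590 * 1.8493 = 97.8619 C


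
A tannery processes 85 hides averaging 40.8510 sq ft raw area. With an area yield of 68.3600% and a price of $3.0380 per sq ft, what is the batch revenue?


Raw_total = N * avg_area = 85 * 40.8510 = 3472.3350 sq ft
Finished = Raw_total * yield / 100 = 3472.3350 * 68.3600 / 100 = 2373.6882 sq ft
Value = Finished * price = 2373.6882 * 3.0380 = 7211.2648 $


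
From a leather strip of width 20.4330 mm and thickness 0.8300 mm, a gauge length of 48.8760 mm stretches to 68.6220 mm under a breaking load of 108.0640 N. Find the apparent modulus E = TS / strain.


TS = F / (w * t) = 108.0640 / (20.4330 * 0.8300) = 6.3719 N/mm^2
strain = (Lf - L0) / L0 = (68.6220 - 48.8760) / 48.8760 = 0.4040
E = TS / strain = 6.3719 / 0.4040 = 15.7720 N/mm^2


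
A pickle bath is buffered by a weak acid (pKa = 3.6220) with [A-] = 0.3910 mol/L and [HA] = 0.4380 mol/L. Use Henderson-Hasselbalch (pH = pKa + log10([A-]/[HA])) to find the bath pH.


ratio = [A-] / [HA] = 0.3910 / 0.4380 = 0.8927
log10(ratio) = -0.0492974
pH = pKa + log10(ratio) = 3.6220 - 0.0492974 = 3.5727


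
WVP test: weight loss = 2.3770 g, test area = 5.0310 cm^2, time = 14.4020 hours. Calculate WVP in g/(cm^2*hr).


Formula: WVP = loss / (area * time)
Substituting: WVP = 2.3770 / (5.0310 * 14.4020)
Result: 0.0328059 g/(cm^2*hr)
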